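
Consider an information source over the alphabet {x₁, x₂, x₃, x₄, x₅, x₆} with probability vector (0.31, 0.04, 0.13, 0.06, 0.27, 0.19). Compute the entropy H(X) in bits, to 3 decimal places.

H = −Σ pᵢ log₂ pᵢ.
−0.31·log₂(0.31) = 0.5238
−0.04·log₂(0.04) = 0.1858
−0.13·log₂(0.13) = 0.3826
−0.06·log₂(0.06) = 0.2435
−0.27·log₂(0.27) = 0.5100
−0.19·log₂(0.19) = 0.4552
Sum ≈ 2.3010 → 2.301 bits.

2.301 bits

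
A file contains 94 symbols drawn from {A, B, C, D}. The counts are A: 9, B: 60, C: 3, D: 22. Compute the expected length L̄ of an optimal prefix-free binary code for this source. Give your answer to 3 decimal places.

Probabilities are the counts divided by 94.
Repeatedly combine the two least-probable nodes; the expected code length is the sum of the merged weights.
merge 3/94 + 9/94 → 6/47
merge 6/47 + 11/47 → 17/47
merge 17/47 + 30/47 → 1
L = 6/47 + 17/47 + 1 = 70/47 ≈ 1.489 bits/symbol.

1.489 bits/symbol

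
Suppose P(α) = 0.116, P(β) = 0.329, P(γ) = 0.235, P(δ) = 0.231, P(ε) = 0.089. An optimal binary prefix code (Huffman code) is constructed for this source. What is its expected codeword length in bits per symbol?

Repeatedly combine the two least-probable nodes; the expected code length is the sum of the merged weights.
merge 89/1000 + 29/250 → 41/200
merge 41/200 + 231/1000 → 109/250
merge 47/200 + 329/1000 → 141/250
merge 109/250 + 141/250 → 1
L = 41/200 + 109/250 + 141/250 + 1 = 441/200 = 2.205 bits/symbol.

2.205 bits/symbol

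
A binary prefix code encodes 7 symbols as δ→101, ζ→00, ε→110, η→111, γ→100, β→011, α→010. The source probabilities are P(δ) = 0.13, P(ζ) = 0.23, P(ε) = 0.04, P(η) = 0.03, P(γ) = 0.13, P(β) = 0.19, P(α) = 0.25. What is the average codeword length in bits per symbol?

2.77 bits/symbol

L̄ = Σ pᵢ·ℓᵢ = 0.13·3 + 0.23·2 + 0.04·3 + 0.03·3 + 0.13·3 + 0.19·3 + 0.25·3 = 2.77 bits/symbol.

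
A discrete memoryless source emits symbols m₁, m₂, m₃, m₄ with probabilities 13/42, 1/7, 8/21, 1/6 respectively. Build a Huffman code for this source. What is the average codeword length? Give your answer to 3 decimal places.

Repeatedly combine the two least-probable nodes; the expected code length is the sum of the merged weights.
merge 1/7 + 1/6 → 13/42
merge 13/42 + 13/42 → 13/21
merge 8/21 + 13/21 → 1
L = 13/42 + 13/21 + 1 = 27/14 ≈ 1.929 bits/symbol.

1.929 bits/symbol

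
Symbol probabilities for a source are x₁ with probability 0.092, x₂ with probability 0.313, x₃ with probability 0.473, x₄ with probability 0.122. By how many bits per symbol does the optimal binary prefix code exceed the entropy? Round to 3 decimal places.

0.019 bits

Entropy H = −Σ p log₂ p ≈ 1.7224 bits.
Huffman merges: 23/250+61/500→107/500; 107/500+313/1000→527/1000; 473/1000+527/1000→1. L = 1741/1000 ≈ 1.7410.
L − H = 1.7410 − 1.7224 = 0.019 bits.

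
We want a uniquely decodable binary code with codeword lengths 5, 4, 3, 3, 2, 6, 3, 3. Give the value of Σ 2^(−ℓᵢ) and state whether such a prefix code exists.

0.859375; yes

With common denominator 2^6 = 64: Σ 2^(−ℓᵢ) = 2/64 + 4/64 + 8/64 + 8/64 + 16/64 + 1/64 + 8/64 + 8/64 = 55/64 = 0.859375.
Kraft's inequality requires Σ ≤ 1; here Σ = 0.859375 ≤ 1, so such a prefix code exists.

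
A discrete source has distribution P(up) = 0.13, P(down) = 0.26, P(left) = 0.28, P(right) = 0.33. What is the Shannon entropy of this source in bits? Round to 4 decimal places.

H = −Σ pᵢ log₂ pᵢ.
−0.13·log₂(0.13) = 0.3826
−0.26·log₂(0.26) = 0.5053
−0.28·log₂(0.28) = 0.5142
−0.33·log₂(0.33) = 0.5278
Sum ≈ 1.9300 → 1.9300 bits.

1.9300 bits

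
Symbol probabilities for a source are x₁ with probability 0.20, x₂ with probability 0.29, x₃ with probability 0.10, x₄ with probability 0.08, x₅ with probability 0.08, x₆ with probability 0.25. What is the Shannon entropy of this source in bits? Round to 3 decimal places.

H = −Σ pᵢ log₂ pᵢ.
−0.20·log₂(0.20) = 0.4644
−0.29·log₂(0.29) = 0.5179
−0.10·log₂(0.10) = 0.3322
−0.08·log₂(0.08) = 0.2915
−0.08·log₂(0.08) = 0.2915
−0.25·log₂(0.25) = 0.5000
Sum ≈ 2.3975 → 2.397 bits.

2.397 bits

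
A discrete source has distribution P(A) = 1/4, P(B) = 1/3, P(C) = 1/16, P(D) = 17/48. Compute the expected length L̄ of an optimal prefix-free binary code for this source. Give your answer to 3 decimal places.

Repeatedly combine the two least-probable nodes; the expected code length is the sum of the merged weights.
merge 1/16 + 1/4 → 5/16
merge 5/16 + 1/3 → 31/48
merge 17/48 + 31/48 → 1
L = 5/16 + 31/48 + 1 = 47/24 ≈ 1.958 bits/symbol.

1.958 bits/symbol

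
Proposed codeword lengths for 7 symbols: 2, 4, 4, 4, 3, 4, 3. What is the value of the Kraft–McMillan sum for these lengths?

With common denominator 2^4 = 16: Σ 2^(−ℓᵢ) = 4/16 + 1/16 + 1/16 + 1/16 + 2/16 + 1/16 + 2/16 = 12/16 = 0.75.

0.75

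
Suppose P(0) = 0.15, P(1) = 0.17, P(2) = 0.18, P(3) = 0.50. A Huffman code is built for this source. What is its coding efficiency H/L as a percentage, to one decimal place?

98.4%

Entropy H = −Σ p log₂ p ≈ 1.7904 bits.
Huffman merges: 3/20+17/100→8/25; 9/50+8/25→1/2; 1/2+1/2→1. L = 91/50 ≈ 1.8200.
Efficiency = H/L = 1.7904/1.8200 = 98.4%.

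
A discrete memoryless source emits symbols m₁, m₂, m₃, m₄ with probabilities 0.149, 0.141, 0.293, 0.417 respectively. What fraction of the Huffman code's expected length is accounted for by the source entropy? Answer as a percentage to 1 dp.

98.9%

Entropy H = −Σ p log₂ p ≈ 1.8529 bits.
Huffman merges: 141/1000+149/1000→29/100; 29/100+293/1000→583/1000; 417/1000+583/1000→1. L = 1873/1000 ≈ 1.8730.
Efficiency = H/L = 1.8529/1.8730 = 98.9%.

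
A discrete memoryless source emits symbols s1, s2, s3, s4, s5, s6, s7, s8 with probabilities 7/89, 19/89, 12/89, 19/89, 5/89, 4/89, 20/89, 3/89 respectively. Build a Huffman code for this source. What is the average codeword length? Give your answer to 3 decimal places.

Repeatedly combine the two least-probable nodes; the expected code length is the sum of the merged weights.
merge 3/89 + 4/89 → 7/89
merge 5/89 + 7/89 → 12/89
merge 7/89 + 12/89 → 19/89
merge 12/89 + 19/89 → 31/89
merge 19/89 + 19/89 → 38/89
merge 20/89 + 31/89 → 51/89
merge 38/89 + 51/89 → 1
L = 7/89 + 12/89 + 19/89 + 31/89 + 38/89 + 51/89 + 1 = 247/89 ≈ 2.775 bits/symbol.

2.775 bits/symbol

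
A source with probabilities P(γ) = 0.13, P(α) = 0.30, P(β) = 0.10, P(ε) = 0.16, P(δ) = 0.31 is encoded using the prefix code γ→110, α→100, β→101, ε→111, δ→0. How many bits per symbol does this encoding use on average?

2.38 bits/symbol

L̄ = Σ pᵢ·ℓᵢ = 0.13·3 + 0.30·3 + 0.10·3 + 0.16·3 + 0.31·1 = 2.38 bits/symbol.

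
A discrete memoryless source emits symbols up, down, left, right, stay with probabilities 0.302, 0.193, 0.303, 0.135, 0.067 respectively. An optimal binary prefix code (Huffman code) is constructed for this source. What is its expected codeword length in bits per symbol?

Repeatedly combine the two least-probable nodes; the expected code length is the sum of the merged weights.
merge 67/1000 + 27/200 → 101/500
merge 193/1000 + 101/500 → 79/200
merge 151/500 + 303/1000 → 121/200
merge 79/200 + 121/200 → 1
L = 101/500 + 79/200 + 121/200 + 1 = 1101/500 = 2.202 bits/symbol.

2.202 bits/symbol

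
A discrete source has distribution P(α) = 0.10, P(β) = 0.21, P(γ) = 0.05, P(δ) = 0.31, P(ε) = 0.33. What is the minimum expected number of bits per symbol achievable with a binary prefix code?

2.15 bits/symbol

Repeatedly combine the two least-probable nodes; the expected code length is the sum of the merged weights.
merge 1/20 + 1/10 → 3/20
merge 3/20 + 21/100 → 9/25
merge 31/100 + 33/100 → 16/25
merge 9/25 + 16/25 → 1
L = 3/20 + 9/25 + 16/25 + 1 = 43/20 = 2.15 bits/symbol.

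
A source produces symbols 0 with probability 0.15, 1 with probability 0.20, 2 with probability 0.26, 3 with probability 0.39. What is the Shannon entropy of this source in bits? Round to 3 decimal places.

H = −Σ pᵢ log₂ pᵢ.
−0.15·log₂(0.15) = 0.4105
−0.20·log₂(0.20) = 0.4644
−0.26·log₂(0.26) = 0.5053
−0.39·log₂(0.39) = 0.5298
Sum ≈ 1.9100 → 1.910 bits.

1.910 bits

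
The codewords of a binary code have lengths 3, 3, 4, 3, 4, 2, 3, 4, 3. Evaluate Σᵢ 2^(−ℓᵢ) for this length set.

1.0625

With common denominator 2^4 = 16: Σ 2^(−ℓᵢ) = 2/16 + 2/16 + 1/16 + 2/16 + 1/16 + 4/16 + 2/16 + 1/16 + 2/16 = 17/16 = 1.0625.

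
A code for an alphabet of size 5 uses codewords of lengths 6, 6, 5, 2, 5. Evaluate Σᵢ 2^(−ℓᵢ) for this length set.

With common denominator 2^6 = 64: Σ 2^(−ℓᵢ) = 1/64 + 1/64 + 2/64 + 16/64 + 2/64 = 22/64 = 0.34375.

0.34375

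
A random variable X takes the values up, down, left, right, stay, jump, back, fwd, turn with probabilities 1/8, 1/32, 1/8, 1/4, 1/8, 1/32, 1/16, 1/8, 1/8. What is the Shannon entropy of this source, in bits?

2.9375 bits

Each probability is a power of 1/2, so log₂(1/p) is an integer.
H = Σ p·log₂(1/p) = 1/8·3 + 1/32·5 + 1/8·3 + 1/4·2 + 1/8·3 + 1/32·5 + 1/16·4 + 1/8·3 + 1/8·3 = 2.9375 bits.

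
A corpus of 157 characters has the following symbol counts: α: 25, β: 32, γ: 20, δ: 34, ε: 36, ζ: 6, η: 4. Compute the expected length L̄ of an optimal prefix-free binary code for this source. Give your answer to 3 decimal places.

2.605 bits/symbol

Probabilities are the counts divided by 157.
Repeatedly combine the two least-probable nodes; the expected code length is the sum of the merged weights.
merge 4/157 + 6/157 → 10/157
merge 10/157 + 20/157 → 30/157
merge 25/157 + 30/157 → 55/157
merge 32/157 + 34/157 → 66/157
merge 36/157 + 55/157 → 91/157
merge 66/157 + 91/157 → 1
L = 10/157 + 30/157 + 55/157 + 66/157 + 91/157 + 1 = 409/157 ≈ 2.605 bits/symbol.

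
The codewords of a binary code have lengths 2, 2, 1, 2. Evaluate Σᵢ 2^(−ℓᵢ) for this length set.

With common denominator 2^2 = 4: Σ 2^(−ℓᵢ) = 1/4 + 1/4 + 2/4 + 1/4 = 5/4 = 1.25.

1.25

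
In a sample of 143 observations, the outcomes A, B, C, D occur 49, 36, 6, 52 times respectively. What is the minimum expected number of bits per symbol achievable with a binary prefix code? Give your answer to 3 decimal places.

Probabilities are the counts divided by 143.
Repeatedly combine the two least-probable nodes; the expected code length is the sum of the merged weights.
merge 6/143 + 36/143 → 42/143
merge 42/143 + 49/143 → 7/11
merge 4/11 + 7/11 → 1
L = 42/143 + 7/11 + 1 = 276/143 ≈ 1.930 bits/symbol.

1.930 bits/symbol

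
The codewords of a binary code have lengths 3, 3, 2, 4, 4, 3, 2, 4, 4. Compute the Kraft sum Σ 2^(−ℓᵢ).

1.125

With common denominator 2^4 = 16: Σ 2^(−ℓᵢ) = 2/16 + 2/16 + 4/16 + 1/16 + 1/16 + 2/16 + 4/16 + 1/16 + 1/16 = 18/16 = 1.125.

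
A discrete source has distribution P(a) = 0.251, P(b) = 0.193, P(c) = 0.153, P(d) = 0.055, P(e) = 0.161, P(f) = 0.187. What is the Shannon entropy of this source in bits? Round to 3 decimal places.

2.480 bits

H = −Σ pᵢ log₂ pᵢ.
−0.251·log₂(0.251) = 0.5006
−0.193·log₂(0.193) = 0.4581
−0.153·log₂(0.153) = 0.4144
−0.055·log₂(0.055) = 0.2301
−0.161·log₂(0.161) = 0.4242
−0.187·log₂(0.187) = 0.4523
Sum ≈ 2.4797 → 2.480 bits.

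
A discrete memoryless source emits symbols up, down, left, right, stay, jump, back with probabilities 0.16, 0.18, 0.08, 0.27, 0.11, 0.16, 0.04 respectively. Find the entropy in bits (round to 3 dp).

H = −Σ pᵢ log₂ pᵢ.
−0.16·log₂(0.16) = 0.4230
−0.18·log₂(0.18) = 0.4453
−0.08·log₂(0.08) = 0.2915
−0.27·log₂(0.27) = 0.5100
−0.11·log₂(0.11) = 0.3503
−0.16·log₂(0.16) = 0.4230
−0.04·log₂(0.04) = 0.1858
Sum ≈ 2.6289 → 2.629 bits.

2.629 bits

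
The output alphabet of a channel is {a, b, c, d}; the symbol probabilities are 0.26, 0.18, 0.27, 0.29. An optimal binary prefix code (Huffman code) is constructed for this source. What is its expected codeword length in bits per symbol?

Repeatedly combine the two least-probable nodes; the expected code length is the sum of the merged weights.
merge 9/50 + 13/50 → 11/25
merge 27/100 + 29/100 → 14/25
merge 11/25 + 14/25 → 1
L = 11/25 + 14/25 + 1 = 2 bits/symbol.

2 bits/symbol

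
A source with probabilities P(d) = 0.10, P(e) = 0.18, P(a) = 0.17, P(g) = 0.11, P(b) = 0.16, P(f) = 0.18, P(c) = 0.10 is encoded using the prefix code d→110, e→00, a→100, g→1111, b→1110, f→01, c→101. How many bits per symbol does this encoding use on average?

2.91 bits/symbol

L̄ = Σ pᵢ·ℓᵢ = 0.10·3 + 0.18·2 + 0.17·3 + 0.11·4 + 0.16·4 + 0.18·2 + 0.10·3 = 2.91 bits/symbol.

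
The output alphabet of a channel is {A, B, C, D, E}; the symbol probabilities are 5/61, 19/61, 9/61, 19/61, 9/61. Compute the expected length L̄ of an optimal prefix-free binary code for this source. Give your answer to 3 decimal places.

Repeatedly combine the two least-probable nodes; the expected code length is the sum of the merged weights.
merge 5/61 + 9/61 → 14/61
merge 9/61 + 14/61 → 23/61
merge 19/61 + 19/61 → 38/61
merge 23/61 + 38/61 → 1
L = 14/61 + 23/61 + 38/61 + 1 = 136/61 ≈ 2.230 bits/symbol.

2.230 bits/symbol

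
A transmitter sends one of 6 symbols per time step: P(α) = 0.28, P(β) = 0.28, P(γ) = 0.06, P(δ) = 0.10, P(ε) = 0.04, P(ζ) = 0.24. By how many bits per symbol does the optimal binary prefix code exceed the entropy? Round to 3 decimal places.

0.016 bits

Entropy H = −Σ p log₂ p ≈ 2.2841 bits.
Huffman merges: 1/25+3/50→1/10; 1/10+1/10→1/5; 1/5+6/25→11/25; 7/25+7/25→14/25; 11/25+14/25→1. L = 23/10 ≈ 2.3000.
L − H = 2.3000 − 2.2841 = 0.016 bits.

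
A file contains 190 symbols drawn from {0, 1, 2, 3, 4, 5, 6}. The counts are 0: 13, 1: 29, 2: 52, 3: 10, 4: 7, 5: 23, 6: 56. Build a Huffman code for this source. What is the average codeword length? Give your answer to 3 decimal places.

Probabilities are the counts divided by 190.
Repeatedly combine the two least-probable nodes; the expected code length is the sum of the merged weights.
merge 7/190 + 1/19 → 17/190
merge 13/190 + 17/190 → 3/19
merge 23/190 + 29/190 → 26/95
merge 3/19 + 26/95 → 41/95
merge 26/95 + 28/95 → 54/95
merge 41/95 + 54/95 → 1
L = 17/190 + 3/19 + 26/95 + 41/95 + 54/95 + 1 = 479/190 ≈ 2.521 bits/symbol.

2.521 bits/symbol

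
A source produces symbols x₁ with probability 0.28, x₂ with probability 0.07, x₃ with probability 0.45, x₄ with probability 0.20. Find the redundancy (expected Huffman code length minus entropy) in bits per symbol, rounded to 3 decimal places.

0.054 bits

Entropy H = −Σ p log₂ p ≈ 1.7656 bits.
Huffman merges: 7/100+1/5→27/100; 27/100+7/25→11/20; 9/20+11/20→1. L = 91/50 ≈ 1.8200.
L − H = 1.8200 − 1.7656 = 0.054 bits.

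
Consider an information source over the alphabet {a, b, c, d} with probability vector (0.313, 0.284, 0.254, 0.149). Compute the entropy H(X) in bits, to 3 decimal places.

H = −Σ pᵢ log₂ pᵢ.
−0.313·log₂(0.313) = 0.5245
−0.284·log₂(0.284) = 0.5158
−0.254·log₂(0.254) = 0.5022
−0.149·log₂(0.149) = 0.4092
Sum ≈ 1.9517 → 1.952 bits.

1.952 bits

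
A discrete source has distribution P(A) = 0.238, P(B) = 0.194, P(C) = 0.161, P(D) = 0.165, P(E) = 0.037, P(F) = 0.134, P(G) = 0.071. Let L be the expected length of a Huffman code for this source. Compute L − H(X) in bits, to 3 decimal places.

0.036 bits

Entropy H = −Σ p log₂ p ≈ 2.6405 bits.
Huffman merges: 37/1000+71/1000→27/250; 27/250+67/500→121/500; 161/1000+33/200→163/500; 97/500+119/500→54/125; 121/500+163/500→71/125; 54/125+71/125→1. L = 669/250 ≈ 2.6760.
L − H = 2.6760 − 2.6405 = 0.036 bits.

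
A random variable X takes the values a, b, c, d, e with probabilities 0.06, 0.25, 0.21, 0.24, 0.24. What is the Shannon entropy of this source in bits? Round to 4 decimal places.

2.2046 bits

H = −Σ pᵢ log₂ pᵢ.
−0.06·log₂(0.06) = 0.2435
−0.25·log₂(0.25) = 0.5000
−0.21·log₂(0.21) = 0.4728
−0.24·log₂(0.24) = 0.4941
−0.24·log₂(0.24) = 0.4941
Sum ≈ 2.2046 → 2.2046 bits.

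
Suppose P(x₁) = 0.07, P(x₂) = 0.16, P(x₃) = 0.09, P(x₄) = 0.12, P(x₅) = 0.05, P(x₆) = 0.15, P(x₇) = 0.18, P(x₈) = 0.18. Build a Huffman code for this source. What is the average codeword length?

2.94 bits/symbol

Repeatedly combine the two least-probable nodes; the expected code length is the sum of the merged weights.
merge 1/20 + 7/100 → 3/25
merge 9/100 + 3/25 → 21/100
merge 3/25 + 3/20 → 27/100
merge 4/25 + 9/50 → 17/50
merge 9/50 + 21/100 → 39/100
merge 27/100 + 17/50 → 61/100
merge 39/100 + 61/100 → 1
L = 3/25 + 21/100 + 27/100 + 17/50 + 39/100 + 61/100 + 1 = 147/50 = 2.94 bits/symbol.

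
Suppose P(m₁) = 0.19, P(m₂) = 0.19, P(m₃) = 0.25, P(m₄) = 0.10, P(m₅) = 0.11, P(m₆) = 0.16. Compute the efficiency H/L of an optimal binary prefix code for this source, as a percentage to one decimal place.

98.3%

Entropy H = −Σ p log₂ p ≈ 2.5159 bits.
Huffman merges: 1/10+11/100→21/100; 4/25+19/100→7/20; 19/100+21/100→2/5; 1/4+7/20→3/5; 2/5+3/5→1. L = 64/25 ≈ 2.5600.
Efficiency = H/L = 2.5159/2.5600 = 98.3%.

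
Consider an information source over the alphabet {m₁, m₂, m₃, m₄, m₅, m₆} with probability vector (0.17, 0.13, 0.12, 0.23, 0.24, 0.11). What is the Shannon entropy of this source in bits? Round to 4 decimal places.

H = −Σ pᵢ log₂ pᵢ.
−0.17·log₂(0.17) = 0.4346
−0.13·log₂(0.13) = 0.3826
−0.12·log₂(0.12) = 0.3671
−0.23·log₂(0.23) = 0.4877
−0.24·log₂(0.24) = 0.4941
−0.11·log₂(0.11) = 0.3503
Sum ≈ 2.5164 → 2.5164 bits.

2.5164 bits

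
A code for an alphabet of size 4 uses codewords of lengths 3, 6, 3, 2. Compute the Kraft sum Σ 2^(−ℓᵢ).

With common denominator 2^6 = 64: Σ 2^(−ℓᵢ) = 8/64 + 1/64 + 8/64 + 16/64 = 33/64 = 0.515625.

0.515625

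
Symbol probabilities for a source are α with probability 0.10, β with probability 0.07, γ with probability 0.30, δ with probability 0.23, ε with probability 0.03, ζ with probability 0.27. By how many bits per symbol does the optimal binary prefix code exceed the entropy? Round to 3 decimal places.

0.029 bits

Entropy H = −Σ p log₂ p ≈ 2.2713 bits.
Huffman merges: 3/100+7/100→1/10; 1/10+1/10→1/5; 1/5+23/100→43/100; 27/100+3/10→57/100; 43/100+57/100→1. L = 23/10 ≈ 2.3000.
L − H = 2.3000 − 2.2713 = 0.029 bits.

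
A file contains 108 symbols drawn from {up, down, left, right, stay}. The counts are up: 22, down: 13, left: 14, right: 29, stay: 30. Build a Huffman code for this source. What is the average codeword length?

2.25 bits/symbol

Probabilities are the counts divided by 108.
Repeatedly combine the two least-probable nodes; the expected code length is the sum of the merged weights.
merge 13/108 + 7/54 → 1/4
merge 11/54 + 1/4 → 49/108
merge 29/108 + 5/18 → 59/108
merge 49/108 + 59/108 → 1
L = 1/4 + 49/108 + 59/108 + 1 = 9/4 = 2.25 bits/symbol.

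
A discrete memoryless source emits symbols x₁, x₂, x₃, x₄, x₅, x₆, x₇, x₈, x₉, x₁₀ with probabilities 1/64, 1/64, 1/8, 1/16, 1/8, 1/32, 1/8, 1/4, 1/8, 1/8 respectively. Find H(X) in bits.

2.96875 bits

Each probability is a power of 1/2, so log₂(1/p) is an integer.
H = Σ p·log₂(1/p) = 1/64·6 + 1/64·6 + 1/8·3 + 1/16·4 + 1/8·3 + 1/32·5 + 1/8·3 + 1/4·2 + 1/8·3 + 1/8·3 = 2.96875 bits.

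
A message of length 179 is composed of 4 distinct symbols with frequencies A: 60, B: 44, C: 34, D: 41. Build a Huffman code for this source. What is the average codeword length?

2 bits/symbol

Probabilities are the counts divided by 179.
Repeatedly combine the two least-probable nodes; the expected code length is the sum of the merged weights.
merge 34/179 + 41/179 → 75/179
merge 44/179 + 60/179 → 104/179
merge 75/179 + 104/179 → 1
L = 75/179 + 104/179 + 1 = 2 bits/symbol.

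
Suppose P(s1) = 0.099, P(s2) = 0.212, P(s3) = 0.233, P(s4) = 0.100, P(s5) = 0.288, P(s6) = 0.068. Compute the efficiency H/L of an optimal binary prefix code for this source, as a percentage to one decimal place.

98.9%

Entropy H = −Σ p log₂ p ≈ 2.4075 bits.
Huffman merges: 17/250+99/1000→167/1000; 1/10+167/1000→267/1000; 53/250+233/1000→89/200; 267/1000+36/125→111/200; 89/200+111/200→1. L = 1217/500 ≈ 2.4340.
Efficiency = H/L = 2.4075/2.4340 = 98.9%.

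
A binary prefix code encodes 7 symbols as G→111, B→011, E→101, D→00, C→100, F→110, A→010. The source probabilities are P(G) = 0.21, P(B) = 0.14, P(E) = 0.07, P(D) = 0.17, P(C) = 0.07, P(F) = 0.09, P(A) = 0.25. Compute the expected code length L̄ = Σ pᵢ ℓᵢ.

2.83 bits/symbol

L̄ = Σ pᵢ·ℓᵢ = 0.21·3 + 0.14·3 + 0.07·3 + 0.17·2 + 0.07·3 + 0.09·3 + 0.25·3 = 2.83 bits/symbol.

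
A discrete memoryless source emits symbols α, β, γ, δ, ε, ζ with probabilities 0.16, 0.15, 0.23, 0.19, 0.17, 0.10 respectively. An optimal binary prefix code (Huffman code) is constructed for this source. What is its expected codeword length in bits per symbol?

2.58 bits/symbol

Repeatedly combine the two least-probable nodes; the expected code length is the sum of the merged weights.
merge 1/10 + 3/20 → 1/4
merge 4/25 + 17/100 → 33/100
merge 19/100 + 23/100 → 21/50
merge 1/4 + 33/100 → 29/50
merge 21/50 + 29/50 → 1
L = 1/4 + 33/100 + 21/50 + 29/50 + 1 = 129/50 = 2.58 bits/symbol.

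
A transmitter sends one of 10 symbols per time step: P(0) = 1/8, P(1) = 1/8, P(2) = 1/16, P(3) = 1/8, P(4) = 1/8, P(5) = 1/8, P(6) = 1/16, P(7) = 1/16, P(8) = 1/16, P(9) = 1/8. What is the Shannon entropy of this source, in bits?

Each probability is a power of 1/2, so log₂(1/p) is an integer.
H = Σ p·log₂(1/p) = 1/8·3 + 1/8·3 + 1/16·4 + 1/8·3 + 1/8·3 + 1/8·3 + 1/16·4 + 1/16·4 + 1/16·4 + 1/8·3 = 3.25 bits.

3.25 bits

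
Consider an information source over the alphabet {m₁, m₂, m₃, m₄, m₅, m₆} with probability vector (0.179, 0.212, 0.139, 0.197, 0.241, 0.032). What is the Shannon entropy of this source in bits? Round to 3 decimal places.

2.430 bits

H = −Σ pᵢ log₂ pᵢ.
−0.179·log₂(0.179) = 0.4443
−0.212·log₂(0.212) = 0.4744
−0.139·log₂(0.139) = 0.3957
−0.197·log₂(0.197) = 0.4617
−0.241·log₂(0.241) = 0.4947
−0.032·log₂(0.032) = 0.1589
Sum ≈ 2.4298 → 2.430 bits.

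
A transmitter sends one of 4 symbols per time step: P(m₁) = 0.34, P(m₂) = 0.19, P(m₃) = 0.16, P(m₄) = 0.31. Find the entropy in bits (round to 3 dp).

H = −Σ pᵢ log₂ pᵢ.
−0.34·log₂(0.34) = 0.5292
−0.19·log₂(0.19) = 0.4552
−0.16·log₂(0.16) = 0.4230
−0.31·log₂(0.31) = 0.5238
Sum ≈ 1.9312 → 1.931 bits.

1.931 bits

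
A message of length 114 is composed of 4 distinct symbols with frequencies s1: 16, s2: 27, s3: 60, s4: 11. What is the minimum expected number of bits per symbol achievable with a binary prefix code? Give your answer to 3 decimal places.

Probabilities are the counts divided by 114.
Repeatedly combine the two least-probable nodes; the expected code length is the sum of the merged weights.
merge 11/114 + 8/57 → 9/38
merge 9/38 + 9/38 → 9/19
merge 9/19 + 10/19 → 1
L = 9/38 + 9/19 + 1 = 65/38 ≈ 1.711 bits/symbol.

1.711 bits/symbol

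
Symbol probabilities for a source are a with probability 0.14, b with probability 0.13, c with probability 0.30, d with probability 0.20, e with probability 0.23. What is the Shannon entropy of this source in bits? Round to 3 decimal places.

2.253 bits

H = −Σ pᵢ log₂ pᵢ.
−0.14·log₂(0.14) = 0.3971
−0.13·log₂(0.13) = 0.3826
−0.30·log₂(0.30) = 0.5211
−0.20·log₂(0.20) = 0.4644
−0.23·log₂(0.23) = 0.4877
Sum ≈ 2.2529 → 2.253 bits.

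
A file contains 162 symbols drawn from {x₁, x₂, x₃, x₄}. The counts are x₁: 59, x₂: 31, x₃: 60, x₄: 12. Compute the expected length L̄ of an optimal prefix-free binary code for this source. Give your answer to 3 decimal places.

Probabilities are the counts divided by 162.
Repeatedly combine the two least-probable nodes; the expected code length is the sum of the merged weights.
merge 2/27 + 31/162 → 43/162
merge 43/162 + 59/162 → 17/27
merge 10/27 + 17/27 → 1
L = 43/162 + 17/27 + 1 = 307/162 ≈ 1.895 bits/symbol.

1.895 bits/symbol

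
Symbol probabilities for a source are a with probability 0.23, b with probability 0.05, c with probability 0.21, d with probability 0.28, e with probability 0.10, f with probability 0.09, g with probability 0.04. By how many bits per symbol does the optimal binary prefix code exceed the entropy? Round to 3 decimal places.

0.029 bits

Entropy H = −Σ p log₂ p ≈ 2.5214 bits.
Huffman merges: 1/25+1/20→9/100; 9/100+9/100→9/50; 1/10+9/50→7/25; 21/100+23/100→11/25; 7/25+7/25→14/25; 11/25+14/25→1. L = 51/20 ≈ 2.5500.
L − H = 2.5500 − 2.5214 = 0.029 bits.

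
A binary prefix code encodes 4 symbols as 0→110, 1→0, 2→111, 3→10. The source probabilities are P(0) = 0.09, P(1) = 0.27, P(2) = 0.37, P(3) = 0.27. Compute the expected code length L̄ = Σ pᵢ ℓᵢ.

L̄ = Σ pᵢ·ℓᵢ = 0.09·3 + 0.27·1 + 0.37·3 + 0.27·2 = 2.19 bits/symbol.

2.19 bits/symbol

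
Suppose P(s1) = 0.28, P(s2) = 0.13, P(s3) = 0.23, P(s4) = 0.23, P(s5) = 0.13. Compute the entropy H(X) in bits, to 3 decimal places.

H = −Σ pᵢ log₂ pᵢ.
−0.28·log₂(0.28) = 0.5142
−0.13·log₂(0.13) = 0.3826
−0.23·log₂(0.23) = 0.4877
−0.23·log₂(0.23) = 0.4877
−0.13·log₂(0.13) = 0.3826
Sum ≈ 2.2548 → 2.255 bits.

2.255 bits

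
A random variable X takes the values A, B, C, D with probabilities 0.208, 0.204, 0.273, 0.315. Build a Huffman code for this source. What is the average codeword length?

2 bits/symbol

Repeatedly combine the two least-probable nodes; the expected code length is the sum of the merged weights.
merge 51/250 + 26/125 → 103/250
merge 273/1000 + 63/200 → 147/250
merge 103/250 + 147/250 → 1
L = 103/250 + 147/250 + 1 = 2 bits/symbol.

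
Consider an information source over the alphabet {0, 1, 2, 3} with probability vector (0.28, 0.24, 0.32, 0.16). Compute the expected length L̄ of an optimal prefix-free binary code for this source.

Repeatedly combine the two least-probable nodes; the expected code length is the sum of the merged weights.
merge 4/25 + 6/25 → 2/5
merge 7/25 + 8/25 → 3/5
merge 2/5 + 3/5 → 1
L = 2/5 + 3/5 + 1 = 2 bits/symbol.

2 bits/symbol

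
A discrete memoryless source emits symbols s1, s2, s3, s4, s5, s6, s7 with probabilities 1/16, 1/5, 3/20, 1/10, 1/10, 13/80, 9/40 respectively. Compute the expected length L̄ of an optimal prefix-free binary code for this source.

2.7375 bits/symbol

Repeatedly combine the two least-probable nodes; the expected code length is the sum of the merged weights.
merge 1/16 + 1/10 → 13/80
merge 1/10 + 3/20 → 1/4
merge 13/80 + 13/80 → 13/40
merge 1/5 + 9/40 → 17/40
merge 1/4 + 13/40 → 23/40
merge 17/40 + 23/40 → 1
L = 13/80 + 1/4 + 13/40 + 17/40 + 23/40 + 1 = 219/80 = 2.7375 bits/symbol.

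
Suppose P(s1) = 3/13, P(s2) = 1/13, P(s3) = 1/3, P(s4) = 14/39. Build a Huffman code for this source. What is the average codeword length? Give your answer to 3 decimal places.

1.949 bits/symbol

Repeatedly combine the two least-probable nodes; the expected code length is the sum of the merged weights.
merge 1/13 + 3/13 → 4/13
merge 4/13 + 1/3 → 25/39
merge 14/39 + 25/39 → 1
L = 4/13 + 25/39 + 1 = 76/39 ≈ 1.949 bits/symbol.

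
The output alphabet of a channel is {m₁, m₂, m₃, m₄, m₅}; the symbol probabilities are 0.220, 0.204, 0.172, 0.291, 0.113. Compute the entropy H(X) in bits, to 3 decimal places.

H = −Σ pᵢ log₂ pᵢ.
−0.220·log₂(0.220) = 0.4806
−0.204·log₂(0.204) = 0.4678
−0.172·log₂(0.172) = 0.4368
−0.291·log₂(0.291) = 0.5182
−0.113·log₂(0.113) = 0.3555
Sum ≈ 2.2589 → 2.259 bits.

2.259 bits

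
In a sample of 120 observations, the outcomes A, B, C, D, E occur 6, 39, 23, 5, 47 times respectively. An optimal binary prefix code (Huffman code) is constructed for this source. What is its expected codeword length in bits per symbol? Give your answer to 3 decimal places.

Probabilities are the counts divided by 120.
Repeatedly combine the two least-probable nodes; the expected code length is the sum of the merged weights.
merge 1/24 + 1/20 → 11/120
merge 11/120 + 23/120 → 17/60
merge 17/60 + 13/40 → 73/120
merge 47/120 + 73/120 → 1
L = 11/120 + 17/60 + 73/120 + 1 = 119/60 ≈ 1.983 bits/symbol.

1.983 bits/symbol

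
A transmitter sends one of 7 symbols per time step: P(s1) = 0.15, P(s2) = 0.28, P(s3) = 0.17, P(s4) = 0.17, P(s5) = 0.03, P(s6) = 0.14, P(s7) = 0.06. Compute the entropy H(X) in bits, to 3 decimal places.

2.586 bits

H = −Σ pᵢ log₂ pᵢ.
−0.15·log₂(0.15) = 0.4105
−0.28·log₂(0.28) = 0.5142
−0.17·log₂(0.17) = 0.4346
−0.17·log₂(0.17) = 0.4346
−0.03·log₂(0.03) = 0.1518
−0.14·log₂(0.14) = 0.3971
−0.06·log₂(0.06) = 0.2435
Sum ≈ 2.5863 → 2.586 bits.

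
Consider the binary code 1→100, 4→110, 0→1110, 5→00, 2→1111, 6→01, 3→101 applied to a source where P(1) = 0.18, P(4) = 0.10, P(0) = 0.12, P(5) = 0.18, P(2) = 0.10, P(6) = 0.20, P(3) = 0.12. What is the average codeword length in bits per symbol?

L̄ = Σ pᵢ·ℓᵢ = 0.18·3 + 0.10·3 + 0.12·4 + 0.18·2 + 0.10·4 + 0.20·2 + 0.12·3 = 2.84 bits/symbol.

2.84 bits/symbol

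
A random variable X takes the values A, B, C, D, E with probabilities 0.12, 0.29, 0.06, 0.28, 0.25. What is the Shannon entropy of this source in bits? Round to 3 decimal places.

H = −Σ pᵢ log₂ pᵢ.
−0.12·log₂(0.12) = 0.3671
−0.29·log₂(0.29) = 0.5179
−0.06·log₂(0.06) = 0.2435
−0.28·log₂(0.28) = 0.5142
−0.25·log₂(0.25) = 0.5000
Sum ≈ 2.1427 → 2.143 bits.

2.143 bits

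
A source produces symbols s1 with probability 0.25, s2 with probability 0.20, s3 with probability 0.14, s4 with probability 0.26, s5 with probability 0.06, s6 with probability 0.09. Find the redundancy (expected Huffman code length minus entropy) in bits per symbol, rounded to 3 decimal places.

Entropy H = −Σ p log₂ p ≈ 2.4230 bits.
Huffman merges: 3/50+9/100→3/20; 7/50+3/20→29/100; 1/5+1/4→9/20; 13/50+29/100→11/20; 9/20+11/20→1. L = 61/25 ≈ 2.4400.
L − H = 2.4400 − 2.4230 = 0.017 bits.

0.017 bits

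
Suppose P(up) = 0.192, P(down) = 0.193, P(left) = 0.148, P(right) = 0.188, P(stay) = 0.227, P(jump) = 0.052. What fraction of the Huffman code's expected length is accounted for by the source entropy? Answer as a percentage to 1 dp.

Entropy H = −Σ p log₂ p ≈ 2.4838 bits.
Huffman merges: 13/250+37/250→1/5; 47/250+24/125→19/50; 193/1000+1/5→393/1000; 227/1000+19/50→607/1000; 393/1000+607/1000→1. L = 129/50 ≈ 2.5800.
Efficiency = H/L = 2.4838/2.5800 = 96.3%.

96.3%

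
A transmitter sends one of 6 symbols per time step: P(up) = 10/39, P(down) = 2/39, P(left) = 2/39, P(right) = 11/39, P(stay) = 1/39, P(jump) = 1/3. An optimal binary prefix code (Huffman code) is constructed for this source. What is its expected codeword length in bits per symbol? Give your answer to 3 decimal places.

Repeatedly combine the two least-probable nodes; the expected code length is the sum of the merged weights.
merge 1/39 + 2/39 → 1/13
merge 2/39 + 1/13 → 5/39
merge 5/39 + 10/39 → 5/13
merge 11/39 + 1/3 → 8/13
merge 5/13 + 8/13 → 1
L = 1/13 + 5/39 + 5/13 + 8/13 + 1 = 86/39 ≈ 2.205 bits/symbol.

2.205 bits/symbol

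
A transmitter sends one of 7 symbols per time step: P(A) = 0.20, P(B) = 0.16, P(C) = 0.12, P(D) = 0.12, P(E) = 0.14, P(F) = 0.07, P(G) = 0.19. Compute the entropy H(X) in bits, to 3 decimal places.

2.742 bits

H = −Σ pᵢ log₂ pᵢ.
−0.20·log₂(0.20) = 0.4644
−0.16·log₂(0.16) = 0.4230
−0.12·log₂(0.12) = 0.3671
−0.12·log₂(0.12) = 0.3671
−0.14·log₂(0.14) = 0.3971
−0.07·log₂(0.07) = 0.2686
−0.19·log₂(0.19) = 0.4552
Sum ≈ 2.7424 → 2.742 bits.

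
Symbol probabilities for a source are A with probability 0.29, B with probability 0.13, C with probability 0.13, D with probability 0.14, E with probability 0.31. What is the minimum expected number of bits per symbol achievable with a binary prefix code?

2.26 bits/symbol

Repeatedly combine the two least-probable nodes; the expected code length is the sum of the merged weights.
merge 13/100 + 13/100 → 13/50
merge 7/50 + 13/50 → 2/5
merge 29/100 + 31/100 → 3/5
merge 2/5 + 3/5 → 1
L = 13/50 + 2/5 + 3/5 + 1 = 113/50 = 2.26 bits/symbol.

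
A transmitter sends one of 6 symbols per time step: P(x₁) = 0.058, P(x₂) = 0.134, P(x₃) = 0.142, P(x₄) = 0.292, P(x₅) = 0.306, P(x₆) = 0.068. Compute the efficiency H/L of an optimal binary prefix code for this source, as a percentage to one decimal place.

97.7%

Entropy H = −Σ p log₂ p ≈ 2.3318 bits.
Huffman merges: 29/500+17/250→63/500; 63/500+67/500→13/50; 71/500+13/50→201/500; 73/250+153/500→299/500; 201/500+299/500→1. L = 1193/500 ≈ 2.3860.
Efficiency = H/L = 2.3318/2.3860 = 97.7%.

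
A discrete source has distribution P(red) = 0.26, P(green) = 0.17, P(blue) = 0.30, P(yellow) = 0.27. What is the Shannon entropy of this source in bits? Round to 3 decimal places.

1.971 bits

H = −Σ pᵢ log₂ pᵢ.
−0.26·log₂(0.26) = 0.5053
−0.17·log₂(0.17) = 0.4346
−0.30·log₂(0.30) = 0.5211
−0.27·log₂(0.27) = 0.5100
Sum ≈ 1.9710 → 1.971 bits.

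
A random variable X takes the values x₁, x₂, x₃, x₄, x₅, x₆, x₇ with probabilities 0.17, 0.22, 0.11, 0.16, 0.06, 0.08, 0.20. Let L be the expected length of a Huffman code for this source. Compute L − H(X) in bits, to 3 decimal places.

0.032 bits

Entropy H = −Σ p log₂ p ≈ 2.6879 bits.
Huffman merges: 3/50+2/25→7/50; 11/100+7/50→1/4; 4/25+17/100→33/100; 1/5+11/50→21/50; 1/4+33/100→29/50; 21/50+29/50→1. L = 68/25 ≈ 2.7200.
L − H = 2.7200 − 2.6879 = 0.032 bits.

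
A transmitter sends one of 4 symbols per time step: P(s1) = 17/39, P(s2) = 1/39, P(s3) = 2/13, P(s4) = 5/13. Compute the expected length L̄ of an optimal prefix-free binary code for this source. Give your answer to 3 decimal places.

1.744 bits/symbol

Repeatedly combine the two least-probable nodes; the expected code length is the sum of the merged weights.
merge 1/39 + 2/13 → 7/39
merge 7/39 + 5/13 → 22/39
merge 17/39 + 22/39 → 1
L = 7/39 + 22/39 + 1 = 68/39 ≈ 1.744 bits/symbol.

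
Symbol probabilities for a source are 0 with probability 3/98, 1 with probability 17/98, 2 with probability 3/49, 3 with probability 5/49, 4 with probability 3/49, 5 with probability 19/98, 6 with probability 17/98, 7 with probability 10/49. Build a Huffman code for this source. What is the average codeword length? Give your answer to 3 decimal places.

2.847 bits/symbol

Repeatedly combine the two least-probable nodes; the expected code length is the sum of the merged weights.
merge 3/98 + 3/49 → 9/98
merge 3/49 + 9/98 → 15/98
merge 5/49 + 15/98 → 25/98
merge 17/98 + 17/98 → 17/49
merge 19/98 + 10/49 → 39/98
merge 25/98 + 17/49 → 59/98
merge 39/98 + 59/98 → 1
L = 9/98 + 15/98 + 25/98 + 17/49 + 39/98 + 59/98 + 1 = 279/98 ≈ 2.847 bits/symbol.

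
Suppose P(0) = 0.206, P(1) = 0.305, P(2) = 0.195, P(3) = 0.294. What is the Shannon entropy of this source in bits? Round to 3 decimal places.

1.971 bits

H = −Σ pᵢ log₂ pᵢ.
−0.206·log₂(0.206) = 0.4695
−0.305·log₂(0.305) = 0.5225
−0.195·log₂(0.195) = 0.4599
−0.294·log₂(0.294) = 0.5192
Sum ≈ 1.9712 → 1.971 bits.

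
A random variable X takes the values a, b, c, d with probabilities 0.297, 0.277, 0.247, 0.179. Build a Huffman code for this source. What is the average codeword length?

Repeatedly combine the two least-probable nodes; the expected code length is the sum of the merged weights.
merge 179/1000 + 247/1000 → 213/500
merge 277/1000 + 297/1000 → 287/500
merge 213/500 + 287/500 → 1
L = 213/500 + 287/500 + 1 = 2 bits/symbol.

2 bits/symbol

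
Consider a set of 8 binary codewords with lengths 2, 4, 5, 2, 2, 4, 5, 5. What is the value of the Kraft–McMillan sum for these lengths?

With common denominator 2^5 = 32: Σ 2^(−ℓᵢ) = 8/32 + 2/32 + 1/32 + 8/32 + 8/32 + 2/32 + 1/32 + 1/32 = 31/32 = 0.96875.

0.96875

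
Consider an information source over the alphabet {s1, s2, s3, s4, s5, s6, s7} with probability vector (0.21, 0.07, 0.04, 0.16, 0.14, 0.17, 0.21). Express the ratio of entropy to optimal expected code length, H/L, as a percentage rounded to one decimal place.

98.7%

Entropy H = −Σ p log₂ p ≈ 2.6547 bits.
Huffman merges: 1/25+7/100→11/100; 11/100+7/50→1/4; 4/25+17/100→33/100; 21/100+21/100→21/50; 1/4+33/100→29/50; 21/50+29/50→1. L = 269/100 ≈ 2.6900.
Efficiency = H/L = 2.6547/2.6900 = 98.7%.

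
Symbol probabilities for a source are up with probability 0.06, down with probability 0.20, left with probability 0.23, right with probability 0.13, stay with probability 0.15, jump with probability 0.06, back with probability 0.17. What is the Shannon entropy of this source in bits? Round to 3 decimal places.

2.667 bits

H = −Σ pᵢ log₂ pᵢ.
−0.06·log₂(0.06) = 0.2435
−0.20·log₂(0.20) = 0.4644
−0.23·log₂(0.23) = 0.4877
−0.13·log₂(0.13) = 0.3826
−0.15·log₂(0.15) = 0.4105
−0.06·log₂(0.06) = 0.2435
−0.17·log₂(0.17) = 0.4346
Sum ≈ 2.6669 → 2.667 bits.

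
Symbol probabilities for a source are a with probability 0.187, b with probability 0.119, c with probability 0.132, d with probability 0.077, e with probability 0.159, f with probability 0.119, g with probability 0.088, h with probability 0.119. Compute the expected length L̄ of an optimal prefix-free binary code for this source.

2.978 bits/symbol

Repeatedly combine the two least-probable nodes; the expected code length is the sum of the merged weights.
merge 77/1000 + 11/125 → 33/200
merge 119/1000 + 119/1000 → 119/500
merge 119/1000 + 33/250 → 251/1000
merge 159/1000 + 33/200 → 81/250
merge 187/1000 + 119/500 → 17/40
merge 251/1000 + 81/250 → 23/40
merge 17/40 + 23/40 → 1
L = 33/200 + 119/500 + 251/1000 + 81/250 + 17/40 + 23/40 + 1 = 1489/500 = 2.978 bits/symbol.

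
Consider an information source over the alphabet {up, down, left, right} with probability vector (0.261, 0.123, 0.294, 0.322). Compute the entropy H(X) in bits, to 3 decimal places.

1.923 bits

H = −Σ pᵢ log₂ pᵢ.
−0.261·log₂(0.261) = 0.5058
−0.123·log₂(0.123) = 0.3719
−0.294·log₂(0.294) = 0.5192
−0.322·log₂(0.322) = 0.5264
Sum ≈ 1.9233 → 1.923 bits.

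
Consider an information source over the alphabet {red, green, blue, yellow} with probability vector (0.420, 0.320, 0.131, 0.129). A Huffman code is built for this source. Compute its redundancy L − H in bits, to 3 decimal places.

Entropy H = −Σ p log₂ p ≈ 1.8170 bits.
Huffman merges: 129/1000+131/1000→13/50; 13/50+8/25→29/50; 21/50+29/50→1. L = 46/25 ≈ 1.8400.
L − H = 1.8400 − 1.8170 = 0.023 bits.

0.023 bits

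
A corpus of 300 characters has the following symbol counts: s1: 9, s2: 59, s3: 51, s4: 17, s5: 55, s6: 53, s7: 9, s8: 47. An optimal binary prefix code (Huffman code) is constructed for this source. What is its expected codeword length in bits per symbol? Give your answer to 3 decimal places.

2.797 bits/symbol

Probabilities are the counts divided by 300.
Repeatedly combine the two least-probable nodes; the expected code length is the sum of the merged weights.
merge 3/100 + 3/100 → 3/50
merge 17/300 + 3/50 → 7/60
merge 7/60 + 47/300 → 41/150
merge 17/100 + 53/300 → 26/75
merge 11/60 + 59/300 → 19/50
merge 41/150 + 26/75 → 31/50
merge 19/50 + 31/50 → 1
L = 3/50 + 7/60 + 41/150 + 26/75 + 19/50 + 31/50 + 1 = 839/300 ≈ 2.797 bits/symbol.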